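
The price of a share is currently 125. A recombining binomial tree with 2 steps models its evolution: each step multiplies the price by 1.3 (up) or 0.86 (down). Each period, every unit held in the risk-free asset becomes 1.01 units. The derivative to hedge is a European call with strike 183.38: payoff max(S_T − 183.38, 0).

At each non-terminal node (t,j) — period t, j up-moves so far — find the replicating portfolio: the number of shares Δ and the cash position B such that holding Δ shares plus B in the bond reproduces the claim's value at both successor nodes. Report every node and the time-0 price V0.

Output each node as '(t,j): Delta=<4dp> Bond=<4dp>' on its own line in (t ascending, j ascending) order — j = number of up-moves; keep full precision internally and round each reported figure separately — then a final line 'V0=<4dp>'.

(0,0): Delta=0.1710 Bond=-18.2045
(1,0): Delta=0.0000 Bond=0.0000
(1,1): Delta=0.3898 Bond=-53.9338
V0=3.1752

Risk-neutral probability p* = (R−d)/(u−d) = (1.01−0.86)/(1.3−0.86) = 0.3409.
Terminal payoffs: V(2,0)=0.0000, V(2,1)=0.0000, V(2,2)=27.8700
  t=1,j=0: stock 107.5000 → up 139.7500 (V=0.0000), down 92.4500 (V=0.0000). Price 0.0000; hedge Δ=0.0000, bond B=0.0000.
  t=1,j=1: stock 162.5000 → up 211.2500 (V=27.8700), down 139.7500 (V=0.0000). Price 9.4071; hedge Δ=0.3898, bond B=-53.9338.
  t=0,j=0: stock 125.0000 → up 162.5000 (V=9.4071), down 107.5000 (V=0.0000). Price 3.1752; hedge Δ=0.1710, bond B=-18.2045.
Each (Δ,B) replicates both successor values, so the strategy is self-financing and V0 is arbitrage-free.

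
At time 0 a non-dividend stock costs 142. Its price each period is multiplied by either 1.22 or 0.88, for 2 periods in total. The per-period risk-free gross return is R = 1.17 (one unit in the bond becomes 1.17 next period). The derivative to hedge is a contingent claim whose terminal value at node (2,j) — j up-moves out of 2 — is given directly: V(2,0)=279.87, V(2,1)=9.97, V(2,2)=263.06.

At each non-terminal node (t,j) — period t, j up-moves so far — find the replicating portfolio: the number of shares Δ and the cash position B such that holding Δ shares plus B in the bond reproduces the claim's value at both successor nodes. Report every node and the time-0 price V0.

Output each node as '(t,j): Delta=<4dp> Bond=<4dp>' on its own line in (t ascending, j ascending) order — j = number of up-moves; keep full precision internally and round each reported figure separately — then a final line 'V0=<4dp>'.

(0,0): Delta=3.1189 Bond=-296.8320
(1,0): Delta=-6.3526 Bond=836.2690
(1,1): Delta=4.2968 Bond=-551.3560
V0=146.0531

Under the risk-neutral measure, an up-move has probability p* = (R−d)/(u−d) = 0.8529 and values discount at R = 1.17.
At expiry t=2: V(2,0)=279.8700, V(2,1)=9.9700, V(2,2)=263.0600
Node (1,0) S=124.9600: V=(p*·9.9700+(1−p*)·279.8700)/1.17=42.4454; Δ=(9.9700−279.8700)/(152.4512−109.9648)=-6.3526; B=V−Δ·S=836.2690
Node (1,1) S=173.2400: V=(p*·263.0600+(1−p*)·9.9700)/1.17=193.0264; Δ=(263.0600−9.9700)/(211.3528−152.4512)=4.2968; B=V−Δ·S=-551.3560
Node (0,0) S=142.0000: V=(p*·193.0264+(1−p*)·42.4454)/1.17=146.0531; Δ=(193.0264−42.4454)/(173.2400−124.9600)=3.1189; B=V−Δ·S=-296.8320
Each (Δ,B) replicates both successor values, so the strategy is self-financing and V0 is arbitrage-free.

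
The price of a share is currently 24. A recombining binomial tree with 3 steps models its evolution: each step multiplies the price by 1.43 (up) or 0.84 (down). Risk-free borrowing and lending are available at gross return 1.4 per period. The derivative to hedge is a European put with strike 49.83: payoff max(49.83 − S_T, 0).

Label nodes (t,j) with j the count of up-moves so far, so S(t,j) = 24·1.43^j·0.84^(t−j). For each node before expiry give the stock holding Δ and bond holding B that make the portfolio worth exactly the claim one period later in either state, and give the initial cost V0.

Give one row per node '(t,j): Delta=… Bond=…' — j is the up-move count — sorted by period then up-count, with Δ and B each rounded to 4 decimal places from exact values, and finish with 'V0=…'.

(0,0): Delta=-0.3394 Bond=8.6470
(1,0): Delta=-1.0000 Bond=25.4235
(1,1): Delta=-0.3186 Bond=11.3924
(2,0): Delta=-1.0000 Bond=35.5929
(2,1): Delta=-1.0000 Bond=35.5929
(2,2): Delta=-0.2972 Bond=14.8970
V0=0.5014

Risk-neutral probability p* = (R−d)/(u−d) = (1.4−0.84)/(1.43−0.84) = 0.9492.
Payoff layer (t=3): V(3,0)=35.6051, V(3,1)=25.6138, V(3,2)=8.6048, V(3,3)=0.0000
  t=2,j=0: stock 16.9344 → up 24.2162 (V=25.6138), down 14.2249 (V=35.6051). Price 18.6585; hedge Δ=-1.0000, bond B=35.5929.
  t=2,j=1: stock 28.8288 → up 41.2252 (V=8.6048), down 24.2162 (V=25.6138). Price 6.7641; hedge Δ=-1.0000, bond B=35.5929.
  t=2,j=2: stock 49.0776 → up 70.1810 (V=0.0000), down 41.2252 (V=8.6048). Price 0.3125; hedge Δ=-0.2972, bond B=14.8970.
  t=1,j=0: stock 20.1600 → up 28.8288 (V=6.7641), down 16.9344 (V=18.6585). Price 5.2635; hedge Δ=-1.0000, bond B=25.4235.
  t=1,j=1: stock 34.3200 → up 49.0776 (V=0.3125), down 28.8288 (V=6.7641). Price 0.4575; hedge Δ=-0.3186, bond B=11.3924.
  t=0,j=0: stock 24.0000 → up 34.3200 (V=0.4575), down 20.1600 (V=5.2635). Price 0.5014; hedge Δ=-0.3394, bond B=8.6470.
Each (Δ,B) replicates both successor values, so the strategy is self-financing and V0 is arbitrage-free.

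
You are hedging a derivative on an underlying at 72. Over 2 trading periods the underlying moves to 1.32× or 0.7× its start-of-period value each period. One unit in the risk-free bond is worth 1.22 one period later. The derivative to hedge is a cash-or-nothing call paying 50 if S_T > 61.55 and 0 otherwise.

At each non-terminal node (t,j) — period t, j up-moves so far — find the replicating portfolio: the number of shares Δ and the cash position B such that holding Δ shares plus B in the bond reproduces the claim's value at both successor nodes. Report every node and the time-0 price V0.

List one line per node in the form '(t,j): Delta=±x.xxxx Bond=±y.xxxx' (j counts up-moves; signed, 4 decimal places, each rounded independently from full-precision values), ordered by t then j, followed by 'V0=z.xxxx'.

No-arbitrage ⇒ martingale measure with p* = (R−d)/(u−d) = 0.8387.
Terminal values V(2,·): V(2,0)=0.0000, V(2,1)=50.0000, V(2,2)=50.0000
(1,0): S=50.4000. Δ = (V_up−V_dn)/(S_up−S_dn) = (50.0000−0.0000)/(66.5280−35.2800) = 1.6001. V = [p*·50.0000 + (1−p*)·0.0000]/1.22 = 34.3733. B = V − Δ·S = -46.2718.
(1,1): S=95.0400. Δ = (V_up−V_dn)/(S_up−S_dn) = (50.0000−50.0000)/(125.4528−66.5280) = 0.0000. V = [p*·50.0000 + (1−p*)·50.0000]/1.22 = 40.9836. B = V − Δ·S = 40.9836.
(0,0): S=72.0000. Δ = (V_up−V_dn)/(S_up−S_dn) = (40.9836−34.3733)/(95.0400−50.4000) = 0.1481. V = [p*·40.9836 + (1−p*)·34.3733]/1.22 = 32.7192. B = V − Δ·S = 22.0575.
Self-financing check: at every node Δ·S+B equals the discounted successor values.

(0,0): Delta=0.1481 Bond=22.0575
(1,0): Delta=1.6001 Bond=-46.2718
(1,1): Delta=0.0000 Bond=40.9836
V0=32.7192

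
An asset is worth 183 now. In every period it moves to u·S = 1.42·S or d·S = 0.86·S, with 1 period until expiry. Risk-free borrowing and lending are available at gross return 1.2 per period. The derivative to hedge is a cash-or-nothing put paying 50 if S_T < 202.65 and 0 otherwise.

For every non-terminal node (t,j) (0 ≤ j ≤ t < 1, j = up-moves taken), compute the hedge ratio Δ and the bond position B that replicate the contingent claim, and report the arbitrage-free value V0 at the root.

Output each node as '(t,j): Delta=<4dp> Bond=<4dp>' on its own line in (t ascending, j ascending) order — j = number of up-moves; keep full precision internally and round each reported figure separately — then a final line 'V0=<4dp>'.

No-arbitrage ⇒ martingale measure with p* = (R−d)/(u−d) = 0.6071.
Terminal payoffs: V(1,0)=50.0000, V(1,1)=0.0000
  t=0,j=0: stock 183.0000 → up 259.8600 (V=0.0000), down 157.3800 (V=50.0000). Price 16.3690; hedge Δ=-0.4879, bond B=105.6548.
Self-financing check: at every node Δ·S+B equals the discounted successor values.

(0,0): Delta=-0.4879 Bond=105.6548
V0=16.3690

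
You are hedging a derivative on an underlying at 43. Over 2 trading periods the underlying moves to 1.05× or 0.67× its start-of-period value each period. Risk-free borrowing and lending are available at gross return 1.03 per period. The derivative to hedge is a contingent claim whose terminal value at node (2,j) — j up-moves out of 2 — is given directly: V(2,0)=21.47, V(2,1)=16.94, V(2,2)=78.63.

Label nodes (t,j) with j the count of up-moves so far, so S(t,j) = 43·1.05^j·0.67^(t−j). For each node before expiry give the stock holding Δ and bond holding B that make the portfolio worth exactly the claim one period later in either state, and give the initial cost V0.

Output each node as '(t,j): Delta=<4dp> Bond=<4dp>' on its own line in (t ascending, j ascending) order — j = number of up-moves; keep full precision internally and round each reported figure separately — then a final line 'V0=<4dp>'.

Under the risk-neutral measure, an up-move has probability p* = (R−d)/(u−d) = 0.9474 and values discount at R = 1.03.
Terminal payoffs: V(2,0)=21.4700, V(2,1)=16.9400, V(2,2)=78.6300
  t=1,j=0: stock 28.8100 → up 30.2505 (V=16.9400), down 19.3027 (V=21.4700). Price 16.6781; hedge Δ=-0.4138, bond B=28.5991.
  t=1,j=1: stock 45.1500 → up 47.4075 (V=78.6300), down 30.2505 (V=16.9400). Price 73.1875; hedge Δ=3.5956, bond B=-89.1546.
  t=0,j=0: stock 43.0000 → up 45.1500 (V=73.1875), down 28.8100 (V=16.6781). Price 68.1683; hedge Δ=3.4584, bond B=-80.5408.
Root portfolio cost Δ·43+B reproduces V0=68.1683.

(0,0): Delta=3.4584 Bond=-80.5408
(1,0): Delta=-0.4138 Bond=28.5991
(1,1): Delta=3.5956 Bond=-89.1546
V0=68.1683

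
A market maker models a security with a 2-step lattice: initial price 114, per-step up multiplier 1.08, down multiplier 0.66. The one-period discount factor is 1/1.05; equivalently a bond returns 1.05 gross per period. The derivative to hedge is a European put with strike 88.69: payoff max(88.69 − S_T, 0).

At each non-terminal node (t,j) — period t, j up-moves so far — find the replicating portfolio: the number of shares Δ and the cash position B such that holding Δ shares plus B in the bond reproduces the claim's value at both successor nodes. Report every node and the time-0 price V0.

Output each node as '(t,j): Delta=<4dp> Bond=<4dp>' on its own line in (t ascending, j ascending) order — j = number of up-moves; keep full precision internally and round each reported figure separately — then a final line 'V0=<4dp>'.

(0,0): Delta=-0.1821 Bond=21.8394
(1,0): Delta=-1.0000 Bond=84.4667
(1,1): Delta=-0.1437 Bond=18.1979
V0=1.0747

Risk-neutral probability p* = (R−d)/(u−d) = (1.05−0.66)/(1.08−0.66) = 0.9286.
Terminal values V(2,·): V(2,0)=39.0316, V(2,1)=7.4308, V(2,2)=0.0000
(1,0): S=75.2400. Δ = (V_up−V_dn)/(S_up−S_dn) = (7.4308−39.0316)/(81.2592−49.6584) = -1.0000. V = [p*·7.4308 + (1−p*)·39.0316]/1.05 = 9.2267. B = V − Δ·S = 84.4667.
(1,1): S=123.1200. Δ = (V_up−V_dn)/(S_up−S_dn) = (0.0000−7.4308)/(132.9696−81.2592) = -0.1437. V = [p*·0.0000 + (1−p*)·7.4308]/1.05 = 0.5055. B = V − Δ·S = 18.1979.
(0,0): S=114.0000. Δ = (V_up−V_dn)/(S_up−S_dn) = (0.5055−9.2267)/(123.1200−75.2400) = -0.1821. V = [p*·0.5055 + (1−p*)·9.2267]/1.05 = 1.0747. B = V − Δ·S = 21.8394.
Each (Δ,B) replicates both successor values, so the strategy is self-financing and V0 is arbitrage-free.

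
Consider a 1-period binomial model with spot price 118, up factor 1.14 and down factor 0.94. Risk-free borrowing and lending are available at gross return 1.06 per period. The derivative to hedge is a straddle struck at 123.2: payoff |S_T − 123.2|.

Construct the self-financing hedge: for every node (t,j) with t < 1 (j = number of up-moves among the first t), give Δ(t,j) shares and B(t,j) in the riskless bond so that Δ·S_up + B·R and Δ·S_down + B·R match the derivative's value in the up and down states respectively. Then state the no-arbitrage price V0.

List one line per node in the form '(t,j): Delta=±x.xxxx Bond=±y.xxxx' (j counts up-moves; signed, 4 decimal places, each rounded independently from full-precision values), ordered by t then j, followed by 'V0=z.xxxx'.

Since d<R<u, set p* = (R−d)/(u−d) = 0.6000; price each node as the discounted p*-expectation of its children.
At expiry t=1: V(1,0)=12.2800, V(1,1)=11.3200
  t=0,j=0: stock 118.0000 → up 134.5200 (V=11.3200), down 110.9200 (V=12.2800). Price 11.0415; hedge Δ=-0.0407, bond B=15.8415.
Root portfolio cost Δ·118+B reproduces V0=11.0415.

(0,0): Delta=-0.0407 Bond=15.8415
V0=11.0415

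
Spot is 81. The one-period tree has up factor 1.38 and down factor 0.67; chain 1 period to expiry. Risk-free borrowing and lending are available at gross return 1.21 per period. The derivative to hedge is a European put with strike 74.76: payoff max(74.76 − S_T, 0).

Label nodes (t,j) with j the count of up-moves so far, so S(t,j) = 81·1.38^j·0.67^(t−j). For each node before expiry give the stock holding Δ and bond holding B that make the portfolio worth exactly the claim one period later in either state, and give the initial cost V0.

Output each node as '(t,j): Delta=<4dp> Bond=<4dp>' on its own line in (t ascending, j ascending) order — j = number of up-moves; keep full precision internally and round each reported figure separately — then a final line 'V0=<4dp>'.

(0,0): Delta=-0.3563 Bond=32.9137
V0=4.0546

Under the risk-neutral measure, an up-move has probability p* = (R−d)/(u−d) = 0.7606 and values discount at R = 1.21.
Payoff layer (t=1): V(1,0)=20.4900, V(1,1)=0.0000
(0,0): S=81.0000. Δ = (V_up−V_dn)/(S_up−S_dn) = (0.0000−20.4900)/(111.7800−54.2700) = -0.3563. V = [p*·0.0000 + (1−p*)·20.4900]/1.21 = 4.0546. B = V − Δ·S = 32.9137.
Self-financing check: at every node Δ·S+B equals the discounted successor values.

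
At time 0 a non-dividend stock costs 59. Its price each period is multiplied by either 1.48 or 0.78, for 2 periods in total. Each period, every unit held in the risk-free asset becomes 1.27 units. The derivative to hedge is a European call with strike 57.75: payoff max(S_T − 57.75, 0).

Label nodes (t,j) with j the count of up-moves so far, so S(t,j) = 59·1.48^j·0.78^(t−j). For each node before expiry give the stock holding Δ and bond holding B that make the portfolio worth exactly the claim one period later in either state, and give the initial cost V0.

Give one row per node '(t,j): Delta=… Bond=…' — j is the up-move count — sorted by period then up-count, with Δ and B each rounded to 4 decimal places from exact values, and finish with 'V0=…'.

(0,0): Delta=0.8750 Bond=-27.2107
(1,0): Delta=0.3216 Bond=-9.0894
(1,1): Delta=1.0000 Bond=-45.4724
V0=24.4144

No-arbitrage ⇒ martingale measure with p* = (R−d)/(u−d) = 0.7000.
Terminal values V(2,·): V(2,0)=0.0000, V(2,1)=10.3596, V(2,2)=71.4836
Node (1,0) S=46.0200: V=(p*·10.3596+(1−p*)·0.0000)/1.27=5.7100; Δ=(10.3596−0.0000)/(68.1096−35.8956)=0.3216; B=V−Δ·S=-9.0894
Node (1,1) S=87.3200: V=(p*·71.4836+(1−p*)·10.3596)/1.27=41.8476; Δ=(71.4836−10.3596)/(129.2336−68.1096)=1.0000; B=V−Δ·S=-45.4724
Node (0,0) S=59.0000: V=(p*·41.8476+(1−p*)·5.7100)/1.27=24.4144; Δ=(41.8476−5.7100)/(87.3200−46.0200)=0.8750; B=V−Δ·S=-27.2107
Check: Δ(0,0)·S0 + B(0,0) = 24.4144 = V0.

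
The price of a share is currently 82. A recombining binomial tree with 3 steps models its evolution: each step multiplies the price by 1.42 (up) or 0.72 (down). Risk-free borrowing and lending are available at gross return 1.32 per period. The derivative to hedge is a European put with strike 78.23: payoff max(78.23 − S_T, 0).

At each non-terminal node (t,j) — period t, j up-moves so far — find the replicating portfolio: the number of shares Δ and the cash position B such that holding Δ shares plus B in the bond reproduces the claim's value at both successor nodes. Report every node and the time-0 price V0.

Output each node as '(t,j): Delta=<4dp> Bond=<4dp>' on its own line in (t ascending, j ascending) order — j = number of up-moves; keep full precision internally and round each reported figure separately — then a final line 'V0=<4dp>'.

(0,0): Delta=-0.0498 Bond=4.5535
(1,0): Delta=-0.3587 Bond=24.2443
(1,1): Delta=-0.0237 Bond=2.9717
(2,0): Delta=-1.0000 Bond=59.2652
(2,1): Delta=-0.3045 Bond=27.4587
(2,2): Delta=0.0000 Bond=0.0000
V0=0.4680

Risk-neutral probability p* = (R−d)/(u−d) = (1.32−0.72)/(1.42−0.72) = 0.8571.
Terminal values V(3,·): V(3,0)=47.6237, V(3,1)=17.8675, V(3,2)=0.0000, V(3,3)=0.0000
  t=2,j=0: stock 42.5088 → up 60.3625 (V=17.8675), down 30.6063 (V=47.6237). Price 16.7564; hedge Δ=-1.0000, bond B=59.2652.
  t=2,j=1: stock 83.8368 → up 119.0483 (V=0.0000), down 60.3625 (V=17.8675). Price 1.9337; hedge Δ=-0.3045, bond B=27.4587.
  t=2,j=2: stock 165.3448 → up 234.7896 (V=0.0000), down 119.0483 (V=0.0000). Price 0.0000; hedge Δ=0.0000, bond B=0.0000.
  t=1,j=0: stock 59.0400 → up 83.8368 (V=1.9337), down 42.5088 (V=16.7564). Price 3.0691; hedge Δ=-0.3587, bond B=24.2443.
  t=1,j=1: stock 116.4400 → up 165.3448 (V=0.0000), down 83.8368 (V=1.9337). Price 0.2093; hedge Δ=-0.0237, bond B=2.9717.
  t=0,j=0: stock 82.0000 → up 116.4400 (V=0.2093), down 59.0400 (V=3.0691). Price 0.4680; hedge Δ=-0.0498, bond B=4.5535.
Root portfolio cost Δ·82+B reproduces V0=0.4680.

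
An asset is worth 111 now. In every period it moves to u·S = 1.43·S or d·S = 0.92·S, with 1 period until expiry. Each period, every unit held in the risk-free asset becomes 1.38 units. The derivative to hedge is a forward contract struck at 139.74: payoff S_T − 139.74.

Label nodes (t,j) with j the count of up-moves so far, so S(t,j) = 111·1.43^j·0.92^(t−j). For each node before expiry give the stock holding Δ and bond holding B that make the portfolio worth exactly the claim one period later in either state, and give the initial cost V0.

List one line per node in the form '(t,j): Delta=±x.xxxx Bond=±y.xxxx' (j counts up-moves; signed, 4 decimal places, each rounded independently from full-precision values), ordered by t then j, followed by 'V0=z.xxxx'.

The replicating-portfolio and risk-neutral prices coincide; use p* = (1.38−0.92)/(1.43−0.92) = 0.9020 for the latter.
Payoff layer (t=1): V(1,0)=-37.6200, V(1,1)=18.9900
  t=0,j=0: stock 111.0000 → up 158.7300 (V=18.9900), down 102.1200 (V=-37.6200). Price 9.7391; hedge Δ=1.0000, bond B=-101.2609.
The time-0 hedge costs 9.7391, which is the no-arbitrage price.

(0,0): Delta=1.0000 Bond=-101.2609
V0=9.7391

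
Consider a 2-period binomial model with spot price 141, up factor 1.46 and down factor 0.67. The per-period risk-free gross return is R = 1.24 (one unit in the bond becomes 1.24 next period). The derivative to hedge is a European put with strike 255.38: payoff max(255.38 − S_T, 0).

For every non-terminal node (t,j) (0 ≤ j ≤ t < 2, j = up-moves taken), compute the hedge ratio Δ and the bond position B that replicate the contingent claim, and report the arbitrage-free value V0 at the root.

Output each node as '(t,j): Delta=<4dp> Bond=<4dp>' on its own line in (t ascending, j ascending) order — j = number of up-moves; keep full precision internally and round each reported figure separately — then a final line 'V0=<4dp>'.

The replicating-portfolio and risk-neutral prices coincide; use p* = (1.24−0.67)/(1.46−0.67) = 0.7215 for the latter.
Terminal payoffs: V(2,0)=192.0851, V(2,1)=117.4538, V(2,2)=0.0000
  t=1,j=0: stock 94.4700 → up 137.9262 (V=117.4538), down 63.2949 (V=192.0851). Price 111.4816; hedge Δ=-1.0000, bond B=205.9516.
  t=1,j=1: stock 205.8600 → up 300.5556 (V=0.0000), down 137.9262 (V=117.4538). Price 26.3779; hedge Δ=-0.7222, bond B=175.0536.
  t=0,j=0: stock 141.0000 → up 205.8600 (V=26.3779), down 94.4700 (V=111.4816). Price 40.3852; hedge Δ=-0.7640, bond B=148.1114.
Each (Δ,B) replicates both successor values, so the strategy is self-financing and V0 is arbitrage-free.

(0,0): Delta=-0.7640 Bond=148.1114
(1,0): Delta=-1.0000 Bond=205.9516
(1,1): Delta=-0.7222 Bond=175.0536
V0=40.3852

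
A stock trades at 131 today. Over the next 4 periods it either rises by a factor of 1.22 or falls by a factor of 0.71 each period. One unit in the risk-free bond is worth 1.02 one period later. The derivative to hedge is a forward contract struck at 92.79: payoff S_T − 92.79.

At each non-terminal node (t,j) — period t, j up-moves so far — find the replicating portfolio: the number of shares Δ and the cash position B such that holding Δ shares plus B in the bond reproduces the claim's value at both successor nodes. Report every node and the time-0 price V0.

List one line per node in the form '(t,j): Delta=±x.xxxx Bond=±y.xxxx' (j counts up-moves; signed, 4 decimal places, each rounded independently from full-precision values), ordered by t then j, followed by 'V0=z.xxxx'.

(0,0): Delta=1.0000 Bond=-85.7236
(1,0): Delta=1.0000 Bond=-87.4381
(1,1): Delta=1.0000 Bond=-87.4381
(2,0): Delta=1.0000 Bond=-89.1869
(2,1): Delta=1.0000 Bond=-89.1869
(2,2): Delta=1.0000 Bond=-89.1869
(3,0): Delta=1.0000 Bond=-90.9706
(3,1): Delta=1.0000 Bond=-90.9706
(3,2): Delta=1.0000 Bond=-90.9706
(3,3): Delta=1.0000 Bond=-90.9706
V0=45.2764

Under the risk-neutral measure, an up-move has probability p* = (R−d)/(u−d) = 0.6078 and values discount at R = 1.02.
Payoff layer (t=4): V(4,0)=-59.5007, V(4,1)=-35.5887, V(4,2)=5.4996, V(4,3)=76.1020, V(4,4)=197.4188
  t=3,j=0: stock 46.8863 → up 57.2013 (V=-35.5887), down 33.2893 (V=-59.5007). Price -44.0842; hedge Δ=1.0000, bond B=-90.9706.
  t=3,j=1: stock 80.5653 → up 98.2896 (V=5.4996), down 57.2013 (V=-35.5887). Price -10.4053; hedge Δ=1.0000, bond B=-90.9706.
  t=3,j=2: stock 138.4361 → up 168.8920 (V=76.1020), down 98.2896 (V=5.4996). Price 47.4655; hedge Δ=1.0000, bond B=-90.9706.
  t=3,j=3: stock 237.8761 → up 290.2088 (V=197.4188), down 168.8920 (V=76.1020). Price 146.9055; hedge Δ=1.0000, bond B=-90.9706.
  t=2,j=0: stock 66.0371 → up 80.5653 (V=-10.4053), down 46.8863 (V=-44.0842). Price -23.1498; hedge Δ=1.0000, bond B=-89.1869.
  t=2,j=1: stock 113.4722 → up 138.4361 (V=47.4655), down 80.5653 (V=-10.4053). Price 24.2853; hedge Δ=1.0000, bond B=-89.1869.
  t=2,j=2: stock 194.9804 → up 237.8761 (V=146.9055), down 138.4361 (V=47.4655). Price 105.7935; hedge Δ=1.0000, bond B=-89.1869.
  t=1,j=0: stock 93.0100 → up 113.4722 (V=24.2853), down 66.0371 (V=-23.1498). Price 5.5719; hedge Δ=1.0000, bond B=-87.4381.
  t=1,j=1: stock 159.8200 → up 194.9804 (V=105.7935), down 113.4722 (V=24.2853). Price 72.3819; hedge Δ=1.0000, bond B=-87.4381.
  t=0,j=0: stock 131.0000 → up 159.8200 (V=72.3819), down 93.0100 (V=5.5719). Price 45.2764; hedge Δ=1.0000, bond B=-85.7236.
Self-financing check: at every node Δ·S+B equals the discounted successor values.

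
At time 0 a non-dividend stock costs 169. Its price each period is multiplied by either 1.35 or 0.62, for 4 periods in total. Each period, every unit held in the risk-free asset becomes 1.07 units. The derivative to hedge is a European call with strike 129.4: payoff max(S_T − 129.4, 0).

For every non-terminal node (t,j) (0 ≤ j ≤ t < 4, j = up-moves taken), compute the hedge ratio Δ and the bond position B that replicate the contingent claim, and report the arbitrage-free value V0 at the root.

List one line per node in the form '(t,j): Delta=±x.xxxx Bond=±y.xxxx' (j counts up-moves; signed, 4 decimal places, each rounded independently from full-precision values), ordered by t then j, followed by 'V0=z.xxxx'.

No-arbitrage ⇒ martingale measure with p* = (R−d)/(u−d) = 0.6164.
Terminal values V(4,·): V(4,0)=0.0000, V(4,1)=0.0000, V(4,2)=0.0000, V(4,3)=128.3981, V(4,4)=431.9346
  t=3,j=0: stock 40.2774 → up 54.3745 (V=0.0000), down 24.9720 (V=0.0000). Price 0.0000; hedge Δ=0.0000, bond B=0.0000.
  t=3,j=1: stock 87.7009 → up 118.3962 (V=0.0000), down 54.3745 (V=0.0000). Price 0.0000; hedge Δ=0.0000, bond B=0.0000.
  t=3,j=2: stock 190.9616 → up 257.7981 (V=128.3981), down 118.3962 (V=0.0000). Price 73.9715; hedge Δ=0.9211, bond B=-101.9163.
  t=3,j=3: stock 415.8034 → up 561.3346 (V=431.9346), down 257.7981 (V=128.3981). Price 294.8688; hedge Δ=1.0000, bond B=-120.9346.
  t=2,j=0: stock 64.9636 → up 87.7009 (V=0.0000), down 40.2774 (V=0.0000). Price 0.0000; hedge Δ=0.0000, bond B=0.0000.
  t=2,j=1: stock 141.4530 → up 190.9616 (V=73.9715), down 87.7009 (V=0.0000). Price 42.6158; hedge Δ=0.7164, bond B=-58.7151.
  t=2,j=2: stock 308.0025 → up 415.8034 (V=294.8688), down 190.9616 (V=73.9715). Price 196.3935; hedge Δ=0.9825, bond B=-106.2055.
  t=1,j=0: stock 104.7800 → up 141.4530 (V=42.6158), down 64.9636 (V=0.0000). Price 24.5514; hedge Δ=0.5571, bond B=-33.8264.
  t=1,j=1: stock 228.1500 → up 308.0025 (V=196.3935), down 141.4530 (V=42.6158). Price 128.4208; hedge Δ=0.9233, bond B=-82.2336.
  t=0,j=0: stock 169.0000 → up 228.1500 (V=128.4208), down 104.7800 (V=24.5514). Price 82.7855; hedge Δ=0.8419, bond B=-59.5014.
Check: Δ(0,0)·S0 + B(0,0) = 82.7855 = V0.

(0,0): Delta=0.8419 Bond=-59.5014
(1,0): Delta=0.5571 Bond=-33.8264
(1,1): Delta=0.9233 Bond=-82.2336
(2,0): Delta=0.0000 Bond=0.0000
(2,1): Delta=0.7164 Bond=-58.7151
(2,2): Delta=0.9825 Bond=-106.2055
(3,0): Delta=0.0000 Bond=0.0000
(3,1): Delta=0.0000 Bond=0.0000
(3,2): Delta=0.9211 Bond=-101.9163
(3,3): Delta=1.0000 Bond=-120.9346
V0=82.7855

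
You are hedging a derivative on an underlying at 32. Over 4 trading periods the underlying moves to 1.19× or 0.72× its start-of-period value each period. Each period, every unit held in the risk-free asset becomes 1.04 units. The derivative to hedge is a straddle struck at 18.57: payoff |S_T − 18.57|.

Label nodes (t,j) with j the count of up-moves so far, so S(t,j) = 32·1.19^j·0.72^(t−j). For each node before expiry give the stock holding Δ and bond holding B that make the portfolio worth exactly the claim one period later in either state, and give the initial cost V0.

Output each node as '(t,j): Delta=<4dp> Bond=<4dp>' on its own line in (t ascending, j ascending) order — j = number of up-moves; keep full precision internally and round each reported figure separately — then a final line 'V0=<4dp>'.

Risk-neutral probability p* = (R−d)/(u−d) = (1.04−0.72)/(1.19−0.72) = 0.6809.
At expiry t=4: V(4,0)=9.9704, V(4,1)=4.3567, V(4,2)=4.9214, V(4,3)=20.2561, V(4,4)=45.6009
  t=3,j=0: stock 11.9439 → up 14.2133 (V=4.3567), down 8.5996 (V=9.9704). Price 5.9118; hedge Δ=-1.0000, bond B=17.8558.
  t=3,j=1: stock 19.7407 → up 23.4914 (V=4.9214), down 14.2133 (V=4.3567). Price 4.5588; hedge Δ=0.0609, bond B=3.3574.
  t=3,j=2: stock 32.6269 → up 38.8261 (V=20.2561), down 23.4914 (V=4.9214). Price 14.7712; hedge Δ=1.0000, bond B=-17.8558.
  t=3,j=3: stock 53.9251 → up 64.1709 (V=45.6009), down 38.8261 (V=20.2561). Price 36.0693; hedge Δ=1.0000, bond B=-17.8558.
  t=2,j=0: stock 16.5888 → up 19.7407 (V=4.5588), down 11.9439 (V=5.9118). Price 4.7987; hedge Δ=-0.1735, bond B=7.6774.
  t=2,j=1: stock 27.4176 → up 32.6269 (V=14.7712), down 19.7407 (V=4.5588). Price 11.0691; hedge Δ=0.7925, bond B=-10.6592.
  t=2,j=2: stock 45.3152 → up 53.9251 (V=36.0693), down 32.6269 (V=14.7712). Price 28.1462; hedge Δ=1.0000, bond B=-17.1690.
  t=1,j=0: stock 23.0400 → up 27.4176 (V=11.0691), down 16.5888 (V=4.7987). Price 8.7192; hedge Δ=0.5791, bond B=-4.6222.
  t=1,j=1: stock 38.0800 → up 45.3152 (V=28.1462), down 27.4176 (V=11.0691). Price 21.8231; hedge Δ=0.9542, bond B=-14.5110.
  t=0,j=0: stock 32.0000 → up 38.0800 (V=21.8231), down 23.0400 (V=8.7192). Price 16.9625; hedge Δ=0.8713, bond B=-10.9183.
Self-financing check: at every node Δ·S+B equals the discounted successor values.

(0,0): Delta=0.8713 Bond=-10.9183
(1,0): Delta=0.5791 Bond=-4.6222
(1,1): Delta=0.9542 Bond=-14.5110
(2,0): Delta=-0.1735 Bond=7.6774
(2,1): Delta=0.7925 Bond=-10.6592
(2,2): Delta=1.0000 Bond=-17.1690
(3,0): Delta=-1.0000 Bond=17.8558
(3,1): Delta=0.0609 Bond=3.3574
(3,2): Delta=1.0000 Bond=-17.8558
(3,3): Delta=1.0000 Bond=-17.8558
V0=16.9625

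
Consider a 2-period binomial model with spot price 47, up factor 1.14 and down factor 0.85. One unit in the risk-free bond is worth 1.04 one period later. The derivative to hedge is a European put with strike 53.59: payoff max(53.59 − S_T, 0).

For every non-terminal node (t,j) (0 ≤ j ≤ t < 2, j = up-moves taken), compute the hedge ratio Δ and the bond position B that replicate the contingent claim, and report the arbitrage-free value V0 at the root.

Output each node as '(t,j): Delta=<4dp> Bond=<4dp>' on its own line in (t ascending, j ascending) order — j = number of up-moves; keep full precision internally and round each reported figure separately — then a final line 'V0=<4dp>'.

Under the risk-neutral measure, an up-move has probability p* = (R−d)/(u−d) = 0.6552 and values discount at R = 1.04.
Payoff layer (t=2): V(2,0)=19.6325, V(2,1)=8.0470, V(2,2)=0.0000
(1,0): S=39.9500. Δ = (V_up−V_dn)/(S_up−S_dn) = (8.0470−19.6325)/(45.5430−33.9575) = -1.0000. V = [p*·8.0470 + (1−p*)·19.6325]/1.04 = 11.5788. B = V − Δ·S = 51.5288.
(1,1): S=53.5800. Δ = (V_up−V_dn)/(S_up−S_dn) = (0.0000−8.0470)/(61.0812−45.5430) = -0.5179. V = [p*·0.0000 + (1−p*)·8.0470]/1.04 = 2.6681. B = V − Δ·S = 30.4164.
(0,0): S=47.0000. Δ = (V_up−V_dn)/(S_up−S_dn) = (2.6681−11.5788)/(53.5800−39.9500) = -0.6538. V = [p*·2.6681 + (1−p*)·11.5788]/1.04 = 5.5200. B = V − Δ·S = 36.2467.
Self-financing check: at every node Δ·S+B equals the discounted successor values.

(0,0): Delta=-0.6538 Bond=36.2467
(1,0): Delta=-1.0000 Bond=51.5288
(1,1): Delta=-0.5179 Bond=30.4164
V0=5.5200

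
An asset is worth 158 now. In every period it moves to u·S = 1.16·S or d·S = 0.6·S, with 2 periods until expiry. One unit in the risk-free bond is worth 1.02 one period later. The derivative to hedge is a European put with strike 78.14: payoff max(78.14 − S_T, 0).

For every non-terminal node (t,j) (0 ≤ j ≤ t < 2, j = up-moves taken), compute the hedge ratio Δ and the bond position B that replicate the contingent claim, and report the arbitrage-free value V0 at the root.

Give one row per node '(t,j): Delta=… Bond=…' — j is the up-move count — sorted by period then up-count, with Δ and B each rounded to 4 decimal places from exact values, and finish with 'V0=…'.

(0,0): Delta=-0.0589 Bond=10.5821
(1,0): Delta=-0.4005 Bond=43.1751
(1,1): Delta=0.0000 Bond=0.0000
V0=1.2772

Under the risk-neutral measure, an up-move has probability p* = (R−d)/(u−d) = 0.7500 and values discount at R = 1.02.
Terminal values V(2,·): V(2,0)=21.2600, V(2,1)=0.0000, V(2,2)=0.0000
Node (1,0) S=94.8000: V=(p*·0.0000+(1−p*)·21.2600)/1.02=5.2108; Δ=(0.0000−21.2600)/(109.9680−56.8800)=-0.4005; B=V−Δ·S=43.1751
Node (1,1) S=183.2800: V=(p*·0.0000+(1−p*)·0.0000)/1.02=0.0000; Δ=(0.0000−0.0000)/(212.6048−109.9680)=0.0000; B=V−Δ·S=0.0000
Node (0,0) S=158.0000: V=(p*·0.0000+(1−p*)·5.2108)/1.02=1.2772; Δ=(0.0000−5.2108)/(183.2800−94.8000)=-0.0589; B=V−Δ·S=10.5821
The time-0 hedge costs 1.2772, which is the no-arbitrage price.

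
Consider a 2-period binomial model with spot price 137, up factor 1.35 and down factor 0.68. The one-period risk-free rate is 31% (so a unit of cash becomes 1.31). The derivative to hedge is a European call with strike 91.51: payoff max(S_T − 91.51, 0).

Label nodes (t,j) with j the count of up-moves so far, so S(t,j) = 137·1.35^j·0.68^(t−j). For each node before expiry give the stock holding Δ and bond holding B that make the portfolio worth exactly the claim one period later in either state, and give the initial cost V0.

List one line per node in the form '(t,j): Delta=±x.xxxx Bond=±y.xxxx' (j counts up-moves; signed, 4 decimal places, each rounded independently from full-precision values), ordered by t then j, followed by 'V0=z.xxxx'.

Under the risk-neutral measure, an up-move has probability p* = (R−d)/(u−d) = 0.9403 and values discount at R = 1.31.
Terminal payoffs: V(2,0)=0.0000, V(2,1)=34.2560, V(2,2)=158.1725
(1,0): S=93.1600. Δ = (V_up−V_dn)/(S_up−S_dn) = (34.2560−0.0000)/(125.7660−63.3488) = 0.5488. V = [p*·34.2560 + (1−p*)·0.0000]/1.31 = 24.5884. B = V − Δ·S = -26.5399.
(1,1): S=184.9500. Δ = (V_up−V_dn)/(S_up−S_dn) = (158.1725−34.2560)/(249.6825−125.7660) = 1.0000. V = [p*·158.1725 + (1−p*)·34.2560]/1.31 = 115.0950. B = V − Δ·S = -69.8550.
(0,0): S=137.0000. Δ = (V_up−V_dn)/(S_up−S_dn) = (115.0950−24.5884)/(184.9500−93.1600) = 0.9860. V = [p*·115.0950 + (1−p*)·24.5884]/1.31 = 83.7341. B = V − Δ·S = -51.3504.
Each (Δ,B) replicates both successor values, so the strategy is self-financing and V0 is arbitrage-free.

(0,0): Delta=0.9860 Bond=-51.3504
(1,0): Delta=0.5488 Bond=-26.5399
(1,1): Delta=1.0000 Bond=-69.8550
V0=83.7341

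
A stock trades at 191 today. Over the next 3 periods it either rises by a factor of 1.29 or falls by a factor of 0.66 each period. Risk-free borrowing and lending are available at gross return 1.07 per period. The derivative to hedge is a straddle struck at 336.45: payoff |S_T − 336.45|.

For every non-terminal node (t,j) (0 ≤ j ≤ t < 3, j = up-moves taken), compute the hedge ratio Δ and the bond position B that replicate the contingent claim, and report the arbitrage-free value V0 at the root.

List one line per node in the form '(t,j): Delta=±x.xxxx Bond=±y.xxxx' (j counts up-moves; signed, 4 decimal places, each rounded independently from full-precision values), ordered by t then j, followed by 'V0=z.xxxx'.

Under the risk-neutral measure, an up-move has probability p* = (R−d)/(u−d) = 0.6508 and values discount at R = 1.07.
Terminal values V(3,·): V(3,0)=281.5383, V(3,1)=229.1225, V(3,2)=126.6736, V(3,3)=73.5676
Node (2,0) S=83.1996: V=(p*·229.1225+(1−p*)·281.5383)/1.07=231.2397; Δ=(229.1225−281.5383)/(107.3275−54.9117)=-1.0000; B=V−Δ·S=314.4393
Node (2,1) S=162.6174: V=(p*·126.6736+(1−p*)·229.1225)/1.07=151.8219; Δ=(126.6736−229.1225)/(209.7764−107.3275)=-1.0000; B=V−Δ·S=314.4393
Node (2,2) S=317.8431: V=(p*·73.5676+(1−p*)·126.6736)/1.07=86.0865; Δ=(73.5676−126.6736)/(410.0176−209.7764)=-0.2652; B=V−Δ·S=170.3816
Node (1,0) S=126.0600: V=(p*·151.8219+(1−p*)·231.2397)/1.07=167.8085; Δ=(151.8219−231.2397)/(162.6174−83.1996)=-1.0000; B=V−Δ·S=293.8685
Node (1,1) S=246.3900: V=(p*·86.0865+(1−p*)·151.8219)/1.07=101.9081; Δ=(86.0865−151.8219)/(317.8431−162.6174)=-0.4235; B=V−Δ·S=206.2500
Node (0,0) S=191.0000: V=(p*·101.9081+(1−p*)·167.8085)/1.07=116.7485; Δ=(101.9081−167.8085)/(246.3900−126.0600)=-0.5477; B=V−Δ·S=221.3523
The time-0 hedge costs 116.7485, which is the no-arbitrage price.

(0,0): Delta=-0.5477 Bond=221.3523
(1,0): Delta=-1.0000 Bond=293.8685
(1,1): Delta=-0.4235 Bond=206.2500
(2,0): Delta=-1.0000 Bond=314.4393
(2,1): Delta=-1.0000 Bond=314.4393
(2,2): Delta=-0.2652 Bond=170.3816
V0=116.7485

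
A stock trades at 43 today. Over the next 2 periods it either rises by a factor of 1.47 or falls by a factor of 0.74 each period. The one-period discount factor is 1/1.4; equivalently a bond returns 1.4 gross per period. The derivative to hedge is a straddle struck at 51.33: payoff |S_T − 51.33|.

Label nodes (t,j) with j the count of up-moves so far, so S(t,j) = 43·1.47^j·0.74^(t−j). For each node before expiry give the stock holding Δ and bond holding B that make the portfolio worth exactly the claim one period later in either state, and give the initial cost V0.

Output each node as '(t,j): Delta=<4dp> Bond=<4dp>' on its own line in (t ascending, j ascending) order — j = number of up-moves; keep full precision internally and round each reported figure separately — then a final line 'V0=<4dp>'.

Risk-neutral probability p* = (R−d)/(u−d) = (1.4−0.74)/(1.47−0.74) = 0.9041.
Terminal values V(2,·): V(2,0)=27.7832, V(2,1)=4.5546, V(2,2)=41.5887
(1,0): S=31.8200. Δ = (V_up−V_dn)/(S_up−S_dn) = (4.5546−27.7832)/(46.7754−23.5468) = -1.0000. V = [p*·4.5546 + (1−p*)·27.7832]/1.4 = 4.8443. B = V − Δ·S = 36.6643.
(1,1): S=63.2100. Δ = (V_up−V_dn)/(S_up−S_dn) = (41.5887−4.5546)/(92.9187−46.7754) = 0.8026. V = [p*·41.5887 + (1−p*)·4.5546]/1.4 = 27.1696. B = V − Δ·S = -23.5620.
(0,0): S=43.0000. Δ = (V_up−V_dn)/(S_up−S_dn) = (27.1696−4.8443)/(63.2100−31.8200) = 0.7112. V = [p*·27.1696 + (1−p*)·4.8443]/1.4 = 17.8777. B = V − Δ·S = -12.7049.
Each (Δ,B) replicates both successor values, so the strategy is self-financing and V0 is arbitrage-free.

(0,0): Delta=0.7112 Bond=-12.7049
(1,0): Delta=-1.0000 Bond=36.6643
(1,1): Delta=0.8026 Bond=-23.5620
V0=17.8777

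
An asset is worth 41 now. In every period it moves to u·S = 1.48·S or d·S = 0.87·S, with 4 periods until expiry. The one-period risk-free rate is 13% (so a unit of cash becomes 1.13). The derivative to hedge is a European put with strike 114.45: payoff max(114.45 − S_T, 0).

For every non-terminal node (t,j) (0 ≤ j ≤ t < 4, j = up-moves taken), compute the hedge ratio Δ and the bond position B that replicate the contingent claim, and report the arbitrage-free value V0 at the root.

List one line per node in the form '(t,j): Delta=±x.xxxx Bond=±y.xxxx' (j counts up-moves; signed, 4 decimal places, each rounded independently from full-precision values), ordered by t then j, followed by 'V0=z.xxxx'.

Under the risk-neutral measure, an up-move has probability p* = (R−d)/(u−d) = 0.4262 and values discount at R = 1.13.
Terminal values V(4,·): V(4,0)=90.9612, V(4,1)=74.4920, V(4,2)=46.4755, V(4,3)=0.0000, V(4,4)=0.0000
Node (3,0) S=26.9986: V=(p*·74.4920+(1−p*)·90.9612)/1.13=74.2846; Δ=(74.4920−90.9612)/(39.9580−23.4888)=-1.0000; B=V−Δ·S=101.2832
Node (3,1) S=45.9287: V=(p*·46.4755+(1−p*)·74.4920)/1.13=55.3545; Δ=(46.4755−74.4920)/(67.9745−39.9580)=-1.0000; B=V−Δ·S=101.2832
Node (3,2) S=78.1316: V=(p*·0.0000+(1−p*)·46.4755)/1.13=23.5985; Δ=(0.0000−46.4755)/(115.6347−67.9745)=-0.9751; B=V−Δ·S=99.7879
Node (3,3) S=132.9135: V=(p*·0.0000+(1−p*)·0.0000)/1.13=0.0000; Δ=(0.0000−0.0000)/(196.7119−115.6347)=0.0000; B=V−Δ·S=0.0000
Node (2,0) S=31.0329: V=(p*·55.3545+(1−p*)·74.2846)/1.13=58.5982; Δ=(55.3545−74.2846)/(45.9287−26.9986)=-1.0000; B=V−Δ·S=89.6311
Node (2,1) S=52.7916: V=(p*·23.5985+(1−p*)·55.3545)/1.13=37.0081; Δ=(23.5985−55.3545)/(78.1316−45.9287)=-0.9861; B=V−Δ·S=89.0671
Node (2,2) S=89.8064: V=(p*·0.0000+(1−p*)·23.5985)/1.13=11.9824; Δ=(0.0000−23.5985)/(132.9135−78.1316)=-0.4308; B=V−Δ·S=50.6684
Node (1,0) S=35.6700: V=(p*·37.0081+(1−p*)·58.5982)/1.13=43.7132; Δ=(37.0081−58.5982)/(52.7916−31.0329)=-0.9923; B=V−Δ·S=79.1068
Node (1,1) S=60.6800: V=(p*·11.9824+(1−p*)·37.0081)/1.13=23.3110; Δ=(11.9824−37.0081)/(89.8064−52.7916)=-0.6761; B=V−Δ·S=64.3367
Node (0,0) S=41.0000: V=(p*·23.3110+(1−p*)·43.7132)/1.13=30.9886; Δ=(23.3110−43.7132)/(60.6800−35.6700)=-0.8158; B=V−Δ·S=64.4348
The time-0 hedge costs 30.9886, which is the no-arbitrage price.

(0,0): Delta=-0.8158 Bond=64.4348
(1,0): Delta=-0.9923 Bond=79.1068
(1,1): Delta=-0.6761 Bond=64.3367
(2,0): Delta=-1.0000 Bond=89.6311
(2,1): Delta=-0.9861 Bond=89.0671
(2,2): Delta=-0.4308 Bond=50.6684
(3,0): Delta=-1.0000 Bond=101.2832
(3,1): Delta=-1.0000 Bond=101.2832
(3,2): Delta=-0.9751 Bond=99.7879
(3,3): Delta=0.0000 Bond=0.0000
V0=30.9886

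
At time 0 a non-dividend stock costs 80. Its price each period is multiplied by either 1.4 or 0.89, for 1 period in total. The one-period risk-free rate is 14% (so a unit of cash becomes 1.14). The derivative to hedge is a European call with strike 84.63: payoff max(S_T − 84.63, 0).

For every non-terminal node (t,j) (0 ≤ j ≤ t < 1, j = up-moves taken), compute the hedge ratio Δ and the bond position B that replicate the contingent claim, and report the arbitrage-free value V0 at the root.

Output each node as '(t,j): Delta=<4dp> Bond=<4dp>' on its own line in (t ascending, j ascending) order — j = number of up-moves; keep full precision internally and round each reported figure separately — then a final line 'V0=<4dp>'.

(0,0): Delta=0.6708 Bond=-41.8977
V0=11.7690

The replicating-portfolio and risk-neutral prices coincide; use p* = (1.14−0.89)/(1.4−0.89) = 0.4902 for the latter.
Terminal payoffs: V(1,0)=0.0000, V(1,1)=27.3700
Node (0,0) S=80.0000: V=(p*·27.3700+(1−p*)·0.0000)/1.14=11.7690; Δ=(27.3700−0.0000)/(112.0000−71.2000)=0.6708; B=V−Δ·S=-41.8977
Check: Δ(0,0)·S0 + B(0,0) = 11.7690 = V0.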